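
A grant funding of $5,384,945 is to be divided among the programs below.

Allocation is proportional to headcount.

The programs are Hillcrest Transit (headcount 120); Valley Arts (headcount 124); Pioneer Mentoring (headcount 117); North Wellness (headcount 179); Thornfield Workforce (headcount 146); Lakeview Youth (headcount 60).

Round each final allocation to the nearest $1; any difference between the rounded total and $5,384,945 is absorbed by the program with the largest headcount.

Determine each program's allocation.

Hillcrest Transit: $866,211; Valley Arts: $895,085; Pioneer Mentoring: $844,556; North Wellness: $1,292,098; Thornfield Workforce: $1,053,890; Lakeview Youth: $433,105

Sum of headcount: 120 + 124 + 117 + 179 + 146 + 60 = 746.
Raw shares: Hillcrest Transit 866,210.99; Valley Arts 895,084.69; Pioneer Mentoring 844,555.72; North Wellness 1,292,098.06; Thornfield Workforce 1,053,890.04; Lakeview Youth 433,105.496.
After rounding ($1): Hillcrest Transit $866,211; Valley Arts $895,085; Pioneer Mentoring $844,556; North Wellness $1,292,098; Thornfield Workforce $1,053,890; Lakeview Youth $433,105. Sum = $5,384,945.
No rounding difference to absorb.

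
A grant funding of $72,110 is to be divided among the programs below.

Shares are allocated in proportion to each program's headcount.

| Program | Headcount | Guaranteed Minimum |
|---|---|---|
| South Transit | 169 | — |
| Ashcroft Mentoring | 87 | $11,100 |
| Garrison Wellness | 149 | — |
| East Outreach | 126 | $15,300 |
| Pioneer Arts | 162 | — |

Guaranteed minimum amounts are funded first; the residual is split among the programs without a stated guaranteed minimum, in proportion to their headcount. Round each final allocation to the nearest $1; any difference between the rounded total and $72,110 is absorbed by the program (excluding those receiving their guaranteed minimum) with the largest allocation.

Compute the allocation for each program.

South Transit: $16,094 · Ashcroft Mentoring: $11,100 · Garrison Wellness: $14,189 · East Outreach: $15,300 · Pioneer Arts: $15,427

Fund the minimums — Ashcroft Mentoring $11,100; East Outreach $15,300. Residual $45,710.
Residual split over remaining headcount 480: South Transit 16,093.73 → $16,094; Garrison Wellness 14,189.15 → $14,189; Pioneer Arts 15,427.12 → $15,427.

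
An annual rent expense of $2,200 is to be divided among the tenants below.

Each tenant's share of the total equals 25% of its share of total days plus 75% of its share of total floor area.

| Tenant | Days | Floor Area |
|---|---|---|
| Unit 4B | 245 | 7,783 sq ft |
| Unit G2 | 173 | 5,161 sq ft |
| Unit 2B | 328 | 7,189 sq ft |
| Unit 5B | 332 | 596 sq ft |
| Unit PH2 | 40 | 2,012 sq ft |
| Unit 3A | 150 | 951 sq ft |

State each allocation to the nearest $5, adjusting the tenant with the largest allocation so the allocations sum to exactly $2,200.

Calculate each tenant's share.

Unit 4B: $650 · Unit G2: $435 · Unit 2B: $645 · Unit 5B: $185 · Unit PH2: $155 · Unit 3A: $130

Days total 1,268; floor area total 23,692.
Blended shares (25% days + 75% floor area): Unit 4B 0.2947; Unit G2 0.1975; Unit 2B 0.2922; Unit 5B 0.0843; Unit PH2 0.0716; Unit 3A 0.0597.
Proportional shares: Unit 4B 648.31; Unit G2 434.47; Unit 2B 642.94; Unit 5B 185.51; Unit PH2 157.47; Unit 3A 131.29.
Rounded to nearest $5: Unit 4B $650; Unit G2 $435; Unit 2B $645; Unit 5B $185; Unit PH2 $155; Unit 3A $130. Sum = $2,200.
No rounding difference to absorb.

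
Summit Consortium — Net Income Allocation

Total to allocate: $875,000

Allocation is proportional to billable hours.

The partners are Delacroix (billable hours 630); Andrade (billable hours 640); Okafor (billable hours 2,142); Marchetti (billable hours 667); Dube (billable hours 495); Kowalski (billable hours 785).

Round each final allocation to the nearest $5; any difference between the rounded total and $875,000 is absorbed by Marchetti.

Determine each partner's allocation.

Delacroix: $102,865 · Andrade: $104,495 · Okafor: $349,740 · Marchetti: $108,910 · Dube: $80,820 · Kowalski: $128,170

Total billable hours = 5,359.
Unrounded shares: Delacroix 630/5,359 × $875,000 = 102,864.34; Andrade 640/5,359 × $875,000 = 104,497.11; Okafor 2,142/5,359 × $875,000 = 349,738.76; Marchetti 667/5,359 × $875,000 = 108,905.58; Dube 495/5,359 × $875,000 = 80,821.98; Kowalski 785/5,359 × $875,000 = 128,172.23.
Rounded to nearest $5: Delacroix $102,865; Andrade $104,495; Okafor $349,740; Marchetti $108,905; Dube $80,820; Kowalski $128,170. Sum = $874,995.
Difference $875,000 − $874,995 = +$5 applied to Marchetti: Marchetti becomes $108,910.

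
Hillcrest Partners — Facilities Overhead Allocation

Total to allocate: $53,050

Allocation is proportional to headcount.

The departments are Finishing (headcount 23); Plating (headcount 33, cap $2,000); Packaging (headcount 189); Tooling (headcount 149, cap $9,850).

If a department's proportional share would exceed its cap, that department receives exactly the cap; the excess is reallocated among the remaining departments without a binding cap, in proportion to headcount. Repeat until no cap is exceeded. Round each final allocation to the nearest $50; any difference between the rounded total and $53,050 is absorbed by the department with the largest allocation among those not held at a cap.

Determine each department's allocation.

Headcount total: 394.
Unconstrained shares: Finishing 3,096.83; Plating 4,443.27; Packaging 25,447.84; Tooling 20,062.06.
Capped: Plating ($2,000), Tooling ($9,850); balance $41,200 reallocated over remaining headcount 212.
Shares after redistribution: Finishing 4,469.81 → $4,450; Packaging 36,730.19 → $36,750.

Finishing: $4,450 · Plating: $2,000 · Packaging: $36,750 · Tooling: $9,850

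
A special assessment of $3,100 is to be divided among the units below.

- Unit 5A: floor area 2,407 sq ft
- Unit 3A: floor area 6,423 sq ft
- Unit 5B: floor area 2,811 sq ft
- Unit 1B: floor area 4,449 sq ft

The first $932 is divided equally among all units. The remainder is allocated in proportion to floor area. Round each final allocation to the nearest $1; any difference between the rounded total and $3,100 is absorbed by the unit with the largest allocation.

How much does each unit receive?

Unit 5A: $557 | Unit 3A: $1,099 | Unit 5B: $612 | Unit 1B: $832

Equal tier: $932 ÷ 4 = $233 apiece.
Remainder $2,168 by floor area (total 16,090): Unit 5A 324.32 → $324; Unit 3A 865.45 → $865; Unit 5B 378.76 → $379; Unit 1B 599.47 → $599.
Rounding difference +$1 on remainder applied to Unit 3A.
Totals: Unit 5A $233 + $324 = $557; Unit 3A $233 + $866 = $1,099; Unit 5B $233 + $379 = $612; Unit 1B $233 + $599 = $832.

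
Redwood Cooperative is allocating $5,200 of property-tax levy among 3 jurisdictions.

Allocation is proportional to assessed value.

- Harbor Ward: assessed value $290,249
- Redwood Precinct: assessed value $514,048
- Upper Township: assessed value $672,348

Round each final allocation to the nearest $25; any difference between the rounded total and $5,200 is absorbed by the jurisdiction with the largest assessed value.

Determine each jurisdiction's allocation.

Sum of assessed value: 290,249 + 514,048 + 672,348 = 1,476,645.
Pro-rata amounts: Harbor Ward 1,022.11; Redwood Precinct 1,810.22; Upper Township 2,367.67.
Rounded to nearest $25: Harbor Ward $1,025; Redwood Precinct $1,800; Upper Township $2,375. Sum = $5,200.
No rounding difference to absorb.

Harbor Ward: $1,025 · Redwood Precinct: $1,800 · Upper Township: $2,375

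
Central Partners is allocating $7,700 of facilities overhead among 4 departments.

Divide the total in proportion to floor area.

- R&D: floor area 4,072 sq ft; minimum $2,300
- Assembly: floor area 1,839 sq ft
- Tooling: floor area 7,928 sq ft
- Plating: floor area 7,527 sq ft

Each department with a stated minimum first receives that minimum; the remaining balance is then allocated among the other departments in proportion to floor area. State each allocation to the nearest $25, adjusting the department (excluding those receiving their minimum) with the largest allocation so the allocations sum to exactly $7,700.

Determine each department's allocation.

R&D: $2,300 | Assembly: $575 | Tooling: $2,475 | Plating: $2,350

Fund the minimums — R&D $2,300. Residual $5,400.
Residual split over remaining floor area 17,294: Assembly 574.22 → $575; Tooling 2,475.49 → $2,475; Plating 2,350.28 → $2,350.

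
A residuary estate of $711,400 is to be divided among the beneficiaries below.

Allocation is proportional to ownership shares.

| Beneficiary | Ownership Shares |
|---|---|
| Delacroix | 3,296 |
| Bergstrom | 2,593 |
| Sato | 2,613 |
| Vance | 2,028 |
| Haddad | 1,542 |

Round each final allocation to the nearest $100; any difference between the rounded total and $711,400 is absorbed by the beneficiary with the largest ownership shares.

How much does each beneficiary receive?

Total ownership shares = 3,296 + 2,593 + 2,613 + 2,028 + 1,542 = 12,072.
Raw shares: Delacroix 194,232.47; Bergstrom 152,804.85; Sato 153,983.45; Vance 119,509.54; Haddad 90,869.68.
Rounded to nearest $100: Delacroix $194,200; Bergstrom $152,800; Sato $154,000; Vance $119,500; Haddad $90,900. Sum = $711,400.
Rounded total matches; no reconciliation needed.

Delacroix: $194,200 | Bergstrom: $152,800 | Sato: $154,000 | Vance: $119,500 | Haddad: $90,900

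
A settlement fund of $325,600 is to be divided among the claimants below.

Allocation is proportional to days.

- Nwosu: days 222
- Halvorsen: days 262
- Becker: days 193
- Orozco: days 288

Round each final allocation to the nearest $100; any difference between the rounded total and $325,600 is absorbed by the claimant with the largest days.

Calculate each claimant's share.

Nwosu: $74,900 | Halvorsen: $88,400 | Becker: $65,100 | Orozco: $97,200

Total days = 222 + 262 + 193 + 288 = 965.
Pro-rata amounts: Nwosu 74,904.87; Halvorsen 88,401.24; Becker 65,120.00; Orozco 97,173.89.
After rounding ($100): Nwosu $74,900; Halvorsen $88,400; Becker $65,100; Orozco $97,200. Sum = $325,600.
Rounded total matches; no reconciliation needed.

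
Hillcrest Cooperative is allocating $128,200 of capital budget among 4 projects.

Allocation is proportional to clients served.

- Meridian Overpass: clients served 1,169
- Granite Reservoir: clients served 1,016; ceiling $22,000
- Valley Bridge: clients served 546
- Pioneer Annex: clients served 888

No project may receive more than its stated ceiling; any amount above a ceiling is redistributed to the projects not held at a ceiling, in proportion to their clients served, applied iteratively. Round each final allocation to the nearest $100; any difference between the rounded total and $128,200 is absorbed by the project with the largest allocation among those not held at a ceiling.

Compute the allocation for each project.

Sum of clients served: 3,619.
Proportional shares (ignoring caps): Meridian Overpass 41,410.83; Granite Reservoir 35,990.94; Valley Bridge 19,341.59; Pioneer Annex 31,456.65.
Cap binds for Granite Reservoir ($22,000); balance $106,200 reallocated over remaining clients served 2,603.
Remaining shares: Meridian Overpass 47,694.12 → $47,700; Valley Bridge 22,276.30 → $22,300; Pioneer Annex 36,229.58 → $36,200.

Meridian Overpass: $47,700 · Granite Reservoir: $22,000 · Valley Bridge: $22,300 · Pioneer Annex: $36,200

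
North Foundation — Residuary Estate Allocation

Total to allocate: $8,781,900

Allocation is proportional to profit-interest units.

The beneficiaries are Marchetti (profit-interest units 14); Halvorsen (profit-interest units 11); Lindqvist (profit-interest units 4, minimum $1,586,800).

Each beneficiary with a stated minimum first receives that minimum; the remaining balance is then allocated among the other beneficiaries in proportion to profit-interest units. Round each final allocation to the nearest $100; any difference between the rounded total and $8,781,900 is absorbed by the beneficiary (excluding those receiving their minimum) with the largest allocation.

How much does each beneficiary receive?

Marchetti: $4,029,300 · Halvorsen: $3,165,800 · Lindqvist: $1,586,800

Fund the minimums — Lindqvist $1,586,800. Remaining pool $7,195,100.
Remaining pool split over remaining profit-interest units 25: Marchetti 4,029,256.00 → $4,029,300; Halvorsen 3,165,844.00 → $3,165,800.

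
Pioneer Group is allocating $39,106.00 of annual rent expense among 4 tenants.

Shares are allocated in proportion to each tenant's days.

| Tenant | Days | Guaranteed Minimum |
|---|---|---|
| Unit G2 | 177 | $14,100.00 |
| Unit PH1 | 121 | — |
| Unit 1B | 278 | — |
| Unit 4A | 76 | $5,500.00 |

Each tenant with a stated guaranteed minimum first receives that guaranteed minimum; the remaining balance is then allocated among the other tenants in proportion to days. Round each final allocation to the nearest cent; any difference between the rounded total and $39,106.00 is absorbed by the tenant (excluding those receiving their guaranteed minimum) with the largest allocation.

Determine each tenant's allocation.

Minimums first: Unit G2 $14,100.00; Unit 4A $5,500.00. Balance $19,506.00.
Balance split over remaining days 399: Unit PH1 5,915.3534 → $5,915.35; Unit 1B 13,590.6466 → $13,590.65.

Unit G2: $14,100.00 · Unit PH1: $5,915.35 · Unit 1B: $13,590.65 · Unit 4A: $5,500.00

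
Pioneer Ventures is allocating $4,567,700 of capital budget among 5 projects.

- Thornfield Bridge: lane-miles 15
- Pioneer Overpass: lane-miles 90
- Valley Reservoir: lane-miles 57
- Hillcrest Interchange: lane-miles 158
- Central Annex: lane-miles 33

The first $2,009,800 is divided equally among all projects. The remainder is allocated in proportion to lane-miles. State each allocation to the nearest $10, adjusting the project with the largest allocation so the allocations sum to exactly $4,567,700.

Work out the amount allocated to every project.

Thornfield Bridge: $510,650; Pioneer Overpass: $1,054,120; Valley Reservoir: $814,990; Hillcrest Interchange: $1,546,860; Central Annex: $641,080

$2,009,800 shared equally gives $401,960 per project.
Remainder $2,557,900 by lane-miles (total 353): Thornfield Bridge 108,692.63 → $108,690; Pioneer Overpass 652,155.81 → $652,160; Valley Reservoir 413,032.01 → $413,030; Hillcrest Interchange 1,144,895.75 → $1,144,900; Central Annex 239,123.80 → $239,120.
Totals: Thornfield Bridge $401,960 + $108,690 = $510,650; Pioneer Overpass $401,960 + $652,160 = $1,054,120; Valley Reservoir $401,960 + $413,030 = $814,990; Hillcrest Interchange $401,960 + $1,144,900 = $1,546,860; Central Annex $401,960 + $239,120 = $641,080.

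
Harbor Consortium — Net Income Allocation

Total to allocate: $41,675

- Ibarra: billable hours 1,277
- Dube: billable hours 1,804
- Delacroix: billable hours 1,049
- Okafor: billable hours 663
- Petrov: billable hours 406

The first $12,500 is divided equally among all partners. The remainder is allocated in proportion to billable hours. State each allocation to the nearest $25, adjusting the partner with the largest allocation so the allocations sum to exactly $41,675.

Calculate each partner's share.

Equal tier: $12,500 ÷ 5 = $2,500 apiece.
Remainder $29,175 by billable hours (total 5,199): Ibarra 7,166.08 → $7,175; Dube 10,123.43 → $10,125; Delacroix 5,886.63 → $5,875; Okafor 3,720.53 → $3,725; Petrov 2,278.33 → $2,275.
Totals: Ibarra $2,500 + $7,175 = $9,675; Dube $2,500 + $10,125 = $12,625; Delacroix $2,500 + $5,875 = $8,375; Okafor $2,500 + $3,725 = $6,225; Petrov $2,500 + $2,275 = $4,775.

Ibarra: $9,675 | Dube: $12,625 | Delacroix: $8,375 | Okafor: $6,225 | Petrov: $4,775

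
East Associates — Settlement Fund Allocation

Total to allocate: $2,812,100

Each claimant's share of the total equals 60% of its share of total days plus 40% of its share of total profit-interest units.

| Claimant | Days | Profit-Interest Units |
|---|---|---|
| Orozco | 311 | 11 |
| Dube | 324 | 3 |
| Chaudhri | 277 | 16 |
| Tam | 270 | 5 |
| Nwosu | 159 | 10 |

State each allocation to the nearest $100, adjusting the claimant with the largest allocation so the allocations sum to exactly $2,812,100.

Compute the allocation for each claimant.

Orozco: $666,300 | Dube: $482,600 | Chaudhri: $748,500 | Tam: $464,700 | Nwosu: $450,000

Totals — days 1,341, profit-interest units 45.
Combined weights (60% days + 40% profit-interest units): Orozco 0.2369; Dube 0.1716; Chaudhri 0.2662; Tam 0.1652; Nwosu 0.1600.
Proportional shares: Orozco 666,264.29; Dube 482,649.47; Chaudhri 748,467.36; Tam 464,699.00; Nwosu 450,019.88.
After rounding ($100): Orozco $666,300; Dube $482,600; Chaudhri $748,500; Tam $464,700; Nwosu $450,000. Sum = $2,812,100.
No rounding difference to absorb.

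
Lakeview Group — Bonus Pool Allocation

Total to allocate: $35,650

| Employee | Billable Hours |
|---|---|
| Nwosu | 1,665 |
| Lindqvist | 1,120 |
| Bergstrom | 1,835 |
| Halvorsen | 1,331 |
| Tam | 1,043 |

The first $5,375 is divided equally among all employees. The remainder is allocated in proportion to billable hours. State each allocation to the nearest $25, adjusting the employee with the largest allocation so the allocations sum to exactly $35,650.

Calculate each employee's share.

Nwosu: $8,275 · Lindqvist: $5,925 · Bergstrom: $9,025 · Halvorsen: $6,825 · Tam: $5,600

$5,375 shared equally gives $1,075 per employee.
Remainder $30,275 by billable hours (total 6,994): Nwosu 7,207.30 → $7,200; Lindqvist 4,848.16 → $4,850; Bergstrom 7,943.18 → $7,950; Halvorsen 5,761.51 → $5,750; Tam 4,514.84 → $4,525.
Totals: Nwosu $1,075 + $7,200 = $8,275; Lindqvist $1,075 + $4,850 = $5,925; Bergstrom $1,075 + $7,950 = $9,025; Halvorsen $1,075 + $5,750 = $6,825; Tam $1,075 + $4,525 = $5,600.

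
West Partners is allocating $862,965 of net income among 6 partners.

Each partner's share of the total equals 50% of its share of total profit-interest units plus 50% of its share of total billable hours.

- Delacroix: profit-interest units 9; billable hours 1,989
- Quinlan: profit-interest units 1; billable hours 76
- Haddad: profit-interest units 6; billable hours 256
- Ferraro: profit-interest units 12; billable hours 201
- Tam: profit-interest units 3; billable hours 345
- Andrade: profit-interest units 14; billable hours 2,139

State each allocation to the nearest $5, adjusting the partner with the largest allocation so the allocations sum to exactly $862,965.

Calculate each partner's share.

Totals — profit-interest units 45, billable hours 5,006.
Composite weights (50% profit-interest units + 50% billable hours): Delacroix 0.2987; Quinlan 0.0187; Haddad 0.0922; Ferraro 0.1534; Tam 0.0678; Andrade 0.3692.
Raw shares: Delacroix 257,734.51; Quinlan 16,139.17; Haddad 79,596.43; Ferraro 132,386.81; Tam 58,502.11; Andrade 318,605.97.
Rounded to nearest $5: Delacroix $257,735; Quinlan $16,140; Haddad $79,595; Ferraro $132,385; Tam $58,500; Andrade $318,605. Sum = $862,960.
Difference $862,965 − $862,960 = +$5 applied to largest allocation (Andrade): Andrade becomes $318,610.

Delacroix: $257,735; Quinlan: $16,140; Haddad: $79,595; Ferraro: $132,385; Tam: $58,500; Andrade: $318,610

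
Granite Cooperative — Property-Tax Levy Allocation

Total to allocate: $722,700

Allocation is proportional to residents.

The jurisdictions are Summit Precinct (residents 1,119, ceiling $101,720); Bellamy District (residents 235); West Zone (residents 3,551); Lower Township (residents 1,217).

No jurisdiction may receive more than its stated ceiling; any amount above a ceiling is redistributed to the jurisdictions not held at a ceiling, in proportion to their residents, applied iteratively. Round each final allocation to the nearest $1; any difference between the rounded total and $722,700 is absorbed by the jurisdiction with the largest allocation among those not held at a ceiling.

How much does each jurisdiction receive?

Summit Precinct: $101,720 | Bellamy District: $29,169 | West Zone: $440,755 | Lower Township: $151,056

Sum of residents: 6,122.
Unconstrained shares: Summit Precinct 132,097.57; Bellamy District 27,741.67; West Zone 419,194.33; Lower Township 143,666.43.
Held at cap: Summit Precinct ($101,720); balance $620,980 reallocated over remaining residents 5,003.
Redistributed shares: Bellamy District 29,168.56 → $29,169; West Zone 440,755.54 → $440,756; Lower Township 151,055.90 → $151,056.
Rounding difference −$1 applied to West Zone → $440,755.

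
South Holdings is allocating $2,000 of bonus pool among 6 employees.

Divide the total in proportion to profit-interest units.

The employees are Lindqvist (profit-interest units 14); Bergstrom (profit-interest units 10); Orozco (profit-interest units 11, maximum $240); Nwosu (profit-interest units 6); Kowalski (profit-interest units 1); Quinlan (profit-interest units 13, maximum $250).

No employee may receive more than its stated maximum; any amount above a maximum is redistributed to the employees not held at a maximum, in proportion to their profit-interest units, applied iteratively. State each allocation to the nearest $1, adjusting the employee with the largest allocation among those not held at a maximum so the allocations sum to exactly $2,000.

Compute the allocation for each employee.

Total profit-interest units = 55.
Unconstrained shares: Lindqvist 509.09; Bergstrom 363.64; Orozco 400.00; Nwosu 218.18; Kowalski 36.36; Quinlan 472.73.
Cap binds for Orozco ($240), Quinlan ($250); residual $1,510 reallocated over remaining profit-interest units 31.
Redistributed shares: Lindqvist 681.94 → $682; Bergstrom 487.10 → $487; Nwosu 292.26 → $292; Kowalski 48.71 → $49.

Lindqvist: $682; Bergstrom: $487; Orozco: $240; Nwosu: $292; Kowalski: $49; Quinlan: $250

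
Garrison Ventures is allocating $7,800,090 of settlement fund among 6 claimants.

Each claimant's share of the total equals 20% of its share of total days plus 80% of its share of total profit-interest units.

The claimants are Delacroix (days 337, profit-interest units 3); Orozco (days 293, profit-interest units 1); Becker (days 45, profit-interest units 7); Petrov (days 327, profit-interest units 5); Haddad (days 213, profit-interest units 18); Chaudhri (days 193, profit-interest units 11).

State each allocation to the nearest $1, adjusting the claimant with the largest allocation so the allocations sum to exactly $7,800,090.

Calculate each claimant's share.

Totals — days 1,408, profit-interest units 45.
Combined weights (20% days + 80% profit-interest units): Delacroix 0.1012; Orozco 0.0594; Becker 0.1308; Petrov 0.1353; Haddad 0.3503; Chaudhri 0.2230.
Raw shares: Delacroix 789,389.79; Orozco 463,302.69; Becker 1,020,536.40; Petrov 1,055,646.65; Haddad 2,732,025.84; Chaudhri 1,739,188.63.
After rounding ($1): Delacroix $789,390; Orozco $463,303; Becker $1,020,536; Petrov $1,055,647; Haddad $2,732,026; Chaudhri $1,739,189. Sum = $7,800,091.
Difference $7,800,090 − $7,800,091 = −$1 applied to largest allocation (Haddad): Haddad becomes $2,732,025.

Delacroix: $789,390 | Orozco: $463,303 | Becker: $1,020,536 | Petrov: $1,055,647 | Haddad: $2,732,025 | Chaudhri: $1,739,189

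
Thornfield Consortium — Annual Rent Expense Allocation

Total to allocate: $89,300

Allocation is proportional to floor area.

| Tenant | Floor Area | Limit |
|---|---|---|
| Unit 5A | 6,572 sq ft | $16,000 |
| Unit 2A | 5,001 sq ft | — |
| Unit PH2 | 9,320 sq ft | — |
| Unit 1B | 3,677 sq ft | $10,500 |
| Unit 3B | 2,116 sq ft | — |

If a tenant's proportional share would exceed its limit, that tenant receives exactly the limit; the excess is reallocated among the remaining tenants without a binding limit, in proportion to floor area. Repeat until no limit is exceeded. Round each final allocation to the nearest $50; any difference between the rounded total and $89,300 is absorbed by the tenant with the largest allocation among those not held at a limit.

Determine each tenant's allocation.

Floor area total: 26,686.
Unconstrained shares: Unit 5A 21,992.04; Unit 2A 16,734.97; Unit PH2 31,187.74; Unit 1B 12,304.43; Unit 3B 7,080.82.
Cap binds for Unit 5A ($16,000), Unit 1B ($10,500); balance $62,800 reallocated over remaining floor area 16,437.
Redistributed shares: Unit 2A 19,107.06 → $19,100; Unit PH2 35,608.44 → $35,600; Unit 3B 8,084.49 → $8,100.

Unit 5A: $16,000 · Unit 2A: $19,100 · Unit PH2: $35,600 · Unit 1B: $10,500 · Unit 3B: $8,100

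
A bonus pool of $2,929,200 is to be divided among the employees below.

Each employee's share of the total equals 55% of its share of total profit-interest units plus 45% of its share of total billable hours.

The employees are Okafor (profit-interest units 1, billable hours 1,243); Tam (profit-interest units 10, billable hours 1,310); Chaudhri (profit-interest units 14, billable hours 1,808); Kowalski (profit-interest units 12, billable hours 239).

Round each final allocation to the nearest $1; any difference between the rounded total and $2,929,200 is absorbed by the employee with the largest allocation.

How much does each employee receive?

Okafor: $399,727 · Tam: $810,805 · Chaudhri: $1,127,676 · Kowalski: $590,992

Profit-interest units total 37; billable hours total 4,600.
Blended shares (55% profit-interest units + 45% billable hours): Okafor 0.1365; Tam 0.2768; Chaudhri 0.3850; Kowalski 0.2018.
Proportional shares: Okafor 399,726.51; Tam 810,804.97; Chaudhri 1,127,676.60; Kowalski 590,991.92.
At nearest $1: Okafor $399,727; Tam $810,805; Chaudhri $1,127,677; Kowalski $590,992. Sum = $2,929,201.
Difference $2,929,200 − $2,929,201 = −$1 applied to largest allocation (Chaudhri): Chaudhri becomes $1,127,676.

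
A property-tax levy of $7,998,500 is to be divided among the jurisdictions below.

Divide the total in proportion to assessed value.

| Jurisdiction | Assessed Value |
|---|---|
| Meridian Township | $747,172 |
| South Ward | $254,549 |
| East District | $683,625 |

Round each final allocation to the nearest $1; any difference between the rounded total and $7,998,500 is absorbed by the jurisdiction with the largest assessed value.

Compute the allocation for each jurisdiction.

Combined assessed value = 1,685,346.
Unrounded shares: Meridian Township 747,172/1,685,346 × $7,998,500 = 3,546,010.87; South Ward 254,549/1,685,346 × $7,998,500 = 1,208,066.58; East District 683,625/1,685,346 × $7,998,500 = 3,244,422.55.
At nearest $1: Meridian Township $3,546,011; South Ward $1,208,067; East District $3,244,423. Sum = $7,998,501.
Difference $7,998,500 − $7,998,501 = −$1 applied to largest assessed value (Meridian Township): Meridian Township becomes $3,546,010.

Meridian Township: $3,546,010 · South Ward: $1,208,067 · East District: $3,244,423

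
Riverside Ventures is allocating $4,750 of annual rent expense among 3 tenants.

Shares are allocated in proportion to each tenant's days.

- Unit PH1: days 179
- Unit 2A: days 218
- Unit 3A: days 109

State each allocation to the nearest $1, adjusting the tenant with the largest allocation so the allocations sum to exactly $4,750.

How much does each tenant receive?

Unit PH1: $1,680 | Unit 2A: $2,047 | Unit 3A: $1,023

Combined days = 506.
Unrounded shares: Unit PH1 179/506 × $4,750 = 1,680.34; Unit 2A 218/506 × $4,750 = 2,046.44; Unit 3A 109/506 × $4,750 = 1,023.22.
At nearest $1: Unit PH1 $1,680; Unit 2A $2,046; Unit 3A $1,023. Sum = $4,749.
Difference $4,750 − $4,749 = +$1 applied to largest allocation (Unit 2A): Unit 2A becomes $2,047.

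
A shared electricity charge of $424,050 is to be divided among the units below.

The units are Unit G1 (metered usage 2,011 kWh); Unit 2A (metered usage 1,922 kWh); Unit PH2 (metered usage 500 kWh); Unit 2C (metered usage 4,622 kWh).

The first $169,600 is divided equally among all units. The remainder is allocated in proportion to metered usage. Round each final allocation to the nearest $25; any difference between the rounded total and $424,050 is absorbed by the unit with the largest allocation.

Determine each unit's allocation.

Unit G1: $98,900; Unit 2A: $96,400; Unit PH2: $56,450; Unit 2C: $172,300

Equal tier: $169,600 ÷ 4 = $42,400 apiece.
Remainder $254,450 by metered usage (total 9,055): Unit G1 56,510.10 → $56,500; Unit 2A 54,009.16 → $54,000; Unit PH2 14,050.25 → $14,050; Unit 2C 129,880.50 → $129,875.
Rounding difference +$25 on remainder applied to Unit 2C.
Totals: Unit G1 $42,400 + $56,500 = $98,900; Unit 2A $42,400 + $54,000 = $96,400; Unit PH2 $42,400 + $14,050 = $56,450; Unit 2C $42,400 + $129,900 = $172,300.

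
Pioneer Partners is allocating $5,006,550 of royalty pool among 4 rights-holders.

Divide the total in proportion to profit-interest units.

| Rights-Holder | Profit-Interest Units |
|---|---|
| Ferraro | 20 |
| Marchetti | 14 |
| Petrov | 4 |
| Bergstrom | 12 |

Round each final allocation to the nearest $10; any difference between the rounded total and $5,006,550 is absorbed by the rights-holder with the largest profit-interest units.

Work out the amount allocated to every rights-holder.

Profit-interest units total: 50.
Proportional shares: Ferraro 20/50 × $5,006,550 = 2,002,620.00; Marchetti 14/50 × $5,006,550 = 1,401,834.00; Petrov 4/50 × $5,006,550 = 400,524.00; Bergstrom 12/50 × $5,006,550 = 1,201,572.00.
At nearest $10: Ferraro $2,002,620; Marchetti $1,401,830; Petrov $400,520; Bergstrom $1,201,570. Sum = $5,006,540.
Difference $5,006,550 − $5,006,540 = +$10 applied to largest profit-interest units (Ferraro): Ferraro becomes $2,002,630.

Ferraro: $2,002,630; Marchetti: $1,401,830; Petrov: $400,520; Bergstrom: $1,201,570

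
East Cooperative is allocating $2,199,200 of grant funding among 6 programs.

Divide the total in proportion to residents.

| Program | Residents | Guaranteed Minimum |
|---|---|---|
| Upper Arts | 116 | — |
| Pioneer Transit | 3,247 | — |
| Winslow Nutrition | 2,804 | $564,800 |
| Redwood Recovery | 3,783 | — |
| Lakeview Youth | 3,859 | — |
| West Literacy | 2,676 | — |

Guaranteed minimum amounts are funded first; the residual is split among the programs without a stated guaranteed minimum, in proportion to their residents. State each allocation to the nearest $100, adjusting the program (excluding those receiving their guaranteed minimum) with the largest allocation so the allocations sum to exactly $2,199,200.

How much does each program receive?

Fund the minimums — Winslow Nutrition $564,800. Balance $1,634,400.
Balance split over remaining residents 13,681: Upper Arts 13,857.93 → $13,900; Pioneer Transit 387,902.70 → $387,900; Redwood Recovery 451,935.91 → $451,900; Lakeview Youth 461,015.25 → $461,000; West Literacy 319,688.21 → $319,700.

Upper Arts: $13,900 · Pioneer Transit: $387,900 · Winslow Nutrition: $564,800 · Redwood Recovery: $451,900 · Lakeview Youth: $461,000 · West Literacy: $319,700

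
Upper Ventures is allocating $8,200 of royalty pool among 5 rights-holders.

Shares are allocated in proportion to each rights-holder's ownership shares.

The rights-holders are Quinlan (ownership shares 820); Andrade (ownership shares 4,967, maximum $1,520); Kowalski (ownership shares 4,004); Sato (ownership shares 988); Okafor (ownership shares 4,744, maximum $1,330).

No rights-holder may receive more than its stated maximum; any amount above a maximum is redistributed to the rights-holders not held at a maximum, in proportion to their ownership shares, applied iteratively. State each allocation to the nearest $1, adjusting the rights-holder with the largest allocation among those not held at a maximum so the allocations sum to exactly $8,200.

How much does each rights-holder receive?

Sum of ownership shares: 15,523.
Unconstrained shares: Quinlan 433.16; Andrade 2,623.81; Kowalski 2,115.11; Sato 521.91; Okafor 2,506.01.
Capped: Andrade ($1,520), Okafor ($1,330); residual $5,350 reallocated over remaining ownership shares 5,812.
Redistributed shares: Quinlan 754.82 → $755; Kowalski 3,685.72 → $3,686; Sato 909.46 → $909.

Quinlan: $755 · Andrade: $1,520 · Kowalski: $3,686 · Sato: $909 · Okafor: $1,330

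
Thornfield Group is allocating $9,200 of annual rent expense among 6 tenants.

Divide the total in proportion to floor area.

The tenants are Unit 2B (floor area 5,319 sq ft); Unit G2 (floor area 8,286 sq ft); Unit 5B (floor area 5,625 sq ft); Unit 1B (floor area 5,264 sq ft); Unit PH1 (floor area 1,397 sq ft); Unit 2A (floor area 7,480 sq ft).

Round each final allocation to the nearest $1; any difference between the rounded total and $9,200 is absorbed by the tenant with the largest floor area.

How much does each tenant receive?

Floor area total: 5,319 + 8,286 + 5,625 + 5,264 + 1,397 + 7,480 = 33,371.
Unrounded shares: Unit 2B 1,466.39; Unit G2 2,284.35; Unit 5B 1,550.75; Unit 1B 1,451.22; Unit PH1 385.14; Unit 2A 2,062.15.
After rounding ($1): Unit 2B $1,466; Unit G2 $2,284; Unit 5B $1,551; Unit 1B $1,451; Unit PH1 $385; Unit 2A $2,062. Sum = $9,199.
Difference $9,200 − $9,199 = +$1 applied to largest floor area (Unit G2): Unit G2 becomes $2,285.

Unit 2B: $1,466 · Unit G2: $2,285 · Unit 5B: $1,551 · Unit 1B: $1,451 · Unit PH1: $385 · Unit 2A: $2,062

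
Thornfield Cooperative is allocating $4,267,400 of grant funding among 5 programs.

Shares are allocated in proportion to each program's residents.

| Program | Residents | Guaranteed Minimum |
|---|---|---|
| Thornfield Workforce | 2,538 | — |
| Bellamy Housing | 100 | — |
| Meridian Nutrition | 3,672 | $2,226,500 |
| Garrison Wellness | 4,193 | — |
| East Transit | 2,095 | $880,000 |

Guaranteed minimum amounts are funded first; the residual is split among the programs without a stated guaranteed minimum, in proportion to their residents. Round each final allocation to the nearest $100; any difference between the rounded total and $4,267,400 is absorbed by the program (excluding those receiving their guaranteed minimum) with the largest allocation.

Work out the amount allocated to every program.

Fund the minimums — Meridian Nutrition $2,226,500; East Transit $880,000. Residual $1,160,900.
Residual split over remaining residents 6,831: Thornfield Workforce 431,322.53 → $431,300; Bellamy Housing 16,994.58 → $17,000; Garrison Wellness 712,582.89 → $712,600.

Thornfield Workforce: $431,300 · Bellamy Housing: $17,000 · Meridian Nutrition: $2,226,500 · Garrison Wellness: $712,600 · East Transit: $880,000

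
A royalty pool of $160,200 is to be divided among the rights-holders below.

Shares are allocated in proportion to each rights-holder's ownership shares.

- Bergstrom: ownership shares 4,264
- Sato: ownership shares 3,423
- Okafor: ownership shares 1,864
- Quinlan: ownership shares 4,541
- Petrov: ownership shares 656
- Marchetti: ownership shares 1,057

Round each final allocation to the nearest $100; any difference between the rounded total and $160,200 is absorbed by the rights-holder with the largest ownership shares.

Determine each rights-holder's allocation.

Bergstrom: $43,200; Sato: $34,700; Okafor: $18,900; Quinlan: $46,100; Petrov: $6,600; Marchetti: $10,700

Total ownership shares = 15,805.
Raw shares: Bergstrom 4,264/15,805 × $160,200 = 43,220.04; Sato 3,423/15,805 × $160,200 = 34,695.64; Okafor 1,864/15,805 × $160,200 = 18,893.57; Quinlan 4,541/15,805 × $160,200 = 46,027.73; Petrov 656/15,805 × $160,200 = 6,649.24; Marchetti 1,057/15,805 × $160,200 = 10,713.79.
At nearest $100: Bergstrom $43,200; Sato $34,700; Okafor $18,900; Quinlan $46,000; Petrov $6,600; Marchetti $10,700. Sum = $160,100.
Difference $160,200 − $160,100 = +$100 applied to largest ownership shares (Quinlan): Quinlan becomes $46,100.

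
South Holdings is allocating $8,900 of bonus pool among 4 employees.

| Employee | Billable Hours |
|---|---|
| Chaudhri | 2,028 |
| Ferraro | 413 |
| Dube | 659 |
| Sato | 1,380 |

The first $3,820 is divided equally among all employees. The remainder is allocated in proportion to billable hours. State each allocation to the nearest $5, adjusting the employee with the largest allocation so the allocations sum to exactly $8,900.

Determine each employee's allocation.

First tranche $3,820 split equally: $955 each.
Remainder $5,080 by billable hours (total 4,480): Chaudhri 2,299.61 → $2,300; Ferraro 468.31 → $470; Dube 747.26 → $745; Sato 1,564.82 → $1,565.
Totals: Chaudhri $955 + $2,300 = $3,255; Ferraro $955 + $470 = $1,425; Dube $955 + $745 = $1,700; Sato $955 + $1,565 = $2,520.

Chaudhri: $3,255 | Ferraro: $1,425 | Dube: $1,700 | Sato: $2,520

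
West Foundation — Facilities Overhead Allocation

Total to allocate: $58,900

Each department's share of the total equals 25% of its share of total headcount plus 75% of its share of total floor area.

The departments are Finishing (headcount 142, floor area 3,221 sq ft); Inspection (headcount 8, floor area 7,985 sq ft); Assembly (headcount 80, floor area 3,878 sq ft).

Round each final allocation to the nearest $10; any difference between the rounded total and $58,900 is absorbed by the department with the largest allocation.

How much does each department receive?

Finishing: $18,520 · Inspection: $23,900 · Assembly: $16,480

Headcount total 230; floor area total 15,084.
Combined weights (25% headcount + 75% floor area): Finishing 0.3145; Inspection 0.4057; Assembly 0.2798.
Proportional shares: Finishing 18,524.11; Inspection 23,897.04; Assembly 16,478.85.
Rounded to nearest $10: Finishing $18,520; Inspection $23,900; Assembly $16,480. Sum = $58,900.
Rounded total matches; no reconciliation needed.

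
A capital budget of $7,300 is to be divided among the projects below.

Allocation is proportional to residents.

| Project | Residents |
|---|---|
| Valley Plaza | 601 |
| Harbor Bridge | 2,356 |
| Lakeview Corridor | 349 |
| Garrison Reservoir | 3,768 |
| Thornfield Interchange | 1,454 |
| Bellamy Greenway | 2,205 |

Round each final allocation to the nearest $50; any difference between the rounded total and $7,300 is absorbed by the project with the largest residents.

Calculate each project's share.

Sum of residents: 601 + 2,356 + 349 + 3,768 + 1,454 + 2,205 = 10,733.
Raw shares: Valley Plaza 408.77; Harbor Bridge 1,602.42; Lakeview Corridor 237.37; Garrison Reservoir 2,562.79; Thornfield Interchange 988.93; Bellamy Greenway 1,499.72.
At nearest $50: Valley Plaza $400; Harbor Bridge $1,600; Lakeview Corridor $250; Garrison Reservoir $2,550; Thornfield Interchange $1,000; Bellamy Greenway $1,500. Sum = $7,300.
Sum already equals the total — no adjustment.

Valley Plaza: $400 · Harbor Bridge: $1,600 · Lakeview Corridor: $250 · Garrison Reservoir: $2,550 · Thornfield Interchange: $1,000 · Bellamy Greenway: $1,500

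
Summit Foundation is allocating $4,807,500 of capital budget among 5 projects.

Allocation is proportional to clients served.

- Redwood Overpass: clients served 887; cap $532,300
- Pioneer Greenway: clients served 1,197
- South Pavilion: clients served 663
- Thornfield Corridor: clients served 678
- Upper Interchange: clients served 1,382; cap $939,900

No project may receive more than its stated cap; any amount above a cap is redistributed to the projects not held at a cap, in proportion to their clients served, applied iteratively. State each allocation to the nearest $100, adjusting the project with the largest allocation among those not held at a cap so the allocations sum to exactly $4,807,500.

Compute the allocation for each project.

Sum of clients served: 4,807.
Proportional shares (ignoring caps): Redwood Overpass 887,092.26; Pioneer Greenway 1,197,124.51; South Pavilion 663,068.96; Thornfield Corridor 678,070.52; Upper Interchange 1,382,143.75.
Capped: Redwood Overpass ($532,300), Upper Interchange ($939,900); remaining pool $3,335,300 reallocated over remaining clients served 2,538.
Redistributed shares: Pioneer Greenway 1,573,031.56 → $1,573,000; South Pavilion 871,278.13 → $871,300; Thornfield Corridor 890,990.31 → $891,000.

Redwood Overpass: $532,300 | Pioneer Greenway: $1,573,000 | South Pavilion: $871,300 | Thornfield Corridor: $891,000 | Upper Interchange: $939,900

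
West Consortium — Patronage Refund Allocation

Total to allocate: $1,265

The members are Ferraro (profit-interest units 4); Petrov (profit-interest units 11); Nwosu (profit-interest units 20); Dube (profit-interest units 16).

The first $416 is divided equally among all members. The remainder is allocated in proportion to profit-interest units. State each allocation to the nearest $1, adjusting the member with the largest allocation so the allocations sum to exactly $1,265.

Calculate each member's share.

Equal tier: $416 ÷ 4 = $104 apiece.
Remainder $849 by profit-interest units (total 51): Ferraro 66.59 → $67; Petrov 183.12 → $183; Nwosu 332.94 → $333; Dube 266.35 → $266.
Totals: Ferraro $104 + $67 = $171; Petrov $104 + $183 = $287; Nwosu $104 + $333 = $437; Dube $104 + $266 = $370.

Ferraro: $171 | Petrov: $287 | Nwosu: $437 | Dube: $370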